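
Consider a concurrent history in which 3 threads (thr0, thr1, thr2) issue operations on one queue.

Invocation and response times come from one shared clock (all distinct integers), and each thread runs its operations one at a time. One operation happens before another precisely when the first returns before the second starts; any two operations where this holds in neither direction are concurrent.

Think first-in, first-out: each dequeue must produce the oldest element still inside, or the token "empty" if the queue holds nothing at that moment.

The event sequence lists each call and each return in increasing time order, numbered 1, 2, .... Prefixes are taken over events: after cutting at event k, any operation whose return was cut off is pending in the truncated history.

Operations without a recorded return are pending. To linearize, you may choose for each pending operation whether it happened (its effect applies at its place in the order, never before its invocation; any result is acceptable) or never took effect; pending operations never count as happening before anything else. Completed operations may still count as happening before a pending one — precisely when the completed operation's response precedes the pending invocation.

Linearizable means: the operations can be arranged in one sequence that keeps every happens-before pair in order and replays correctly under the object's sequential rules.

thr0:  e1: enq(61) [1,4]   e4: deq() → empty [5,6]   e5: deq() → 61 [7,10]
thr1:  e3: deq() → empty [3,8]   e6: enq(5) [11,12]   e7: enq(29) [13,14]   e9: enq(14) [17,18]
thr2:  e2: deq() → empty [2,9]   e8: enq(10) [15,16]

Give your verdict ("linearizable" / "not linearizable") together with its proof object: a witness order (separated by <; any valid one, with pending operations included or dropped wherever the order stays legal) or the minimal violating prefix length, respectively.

not linearizable — minimal violating prefix: 9 events

the violation lands at event 9, e2's response at time 9: events 1..8 linearize, events 1..9 do not
the 4 completed operations admit 12 real-time orders; each fails the queue replay
no escape via the 1 pending operation (e5): every completion choice fails
sample order e1, e2, e3, e4 (pending dropped) stalls at step 2 — e2 deq() → empty has no legal effect
sample order e1, e2, e4, e3 (pending dropped) stalls at step 2 — e2 deq() → empty has no legal effect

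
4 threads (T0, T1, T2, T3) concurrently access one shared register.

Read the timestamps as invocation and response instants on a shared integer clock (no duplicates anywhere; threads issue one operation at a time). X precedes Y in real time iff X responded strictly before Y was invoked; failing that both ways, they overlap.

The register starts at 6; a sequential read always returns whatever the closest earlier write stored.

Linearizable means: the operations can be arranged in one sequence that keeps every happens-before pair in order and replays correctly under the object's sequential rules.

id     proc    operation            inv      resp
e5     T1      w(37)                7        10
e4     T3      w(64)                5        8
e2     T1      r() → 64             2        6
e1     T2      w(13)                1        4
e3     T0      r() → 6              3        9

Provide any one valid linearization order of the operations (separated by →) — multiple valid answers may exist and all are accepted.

1. e3 r() → 6, leaving value 6
2. e1 w(13), leaving value 13
3. e4 w(64), leaving value 64
4. e2 r() → 64, leaving value 64
5. e5 w(37), leaving value 37

e3 → e1 → e4 → e2 → e5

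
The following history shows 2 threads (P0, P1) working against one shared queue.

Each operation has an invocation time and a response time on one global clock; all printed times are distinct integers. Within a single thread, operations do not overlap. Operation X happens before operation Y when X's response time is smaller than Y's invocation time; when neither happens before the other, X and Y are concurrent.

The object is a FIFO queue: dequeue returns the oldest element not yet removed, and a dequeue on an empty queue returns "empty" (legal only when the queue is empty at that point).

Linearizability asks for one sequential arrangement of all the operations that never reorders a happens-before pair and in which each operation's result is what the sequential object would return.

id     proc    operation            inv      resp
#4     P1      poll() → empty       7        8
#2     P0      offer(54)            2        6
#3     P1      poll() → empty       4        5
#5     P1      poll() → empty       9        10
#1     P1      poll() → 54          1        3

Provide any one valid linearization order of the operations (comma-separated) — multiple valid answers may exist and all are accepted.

step 1: #2 offer(54) — queue <54>
step 2: #1 poll() → 54 — queue <>
step 3: #3 poll() → empty — queue <>
step 4: #4 poll() → empty — queue <>
step 5: #5 poll() → empty — queue <>

#2, #1, #3, #4, #5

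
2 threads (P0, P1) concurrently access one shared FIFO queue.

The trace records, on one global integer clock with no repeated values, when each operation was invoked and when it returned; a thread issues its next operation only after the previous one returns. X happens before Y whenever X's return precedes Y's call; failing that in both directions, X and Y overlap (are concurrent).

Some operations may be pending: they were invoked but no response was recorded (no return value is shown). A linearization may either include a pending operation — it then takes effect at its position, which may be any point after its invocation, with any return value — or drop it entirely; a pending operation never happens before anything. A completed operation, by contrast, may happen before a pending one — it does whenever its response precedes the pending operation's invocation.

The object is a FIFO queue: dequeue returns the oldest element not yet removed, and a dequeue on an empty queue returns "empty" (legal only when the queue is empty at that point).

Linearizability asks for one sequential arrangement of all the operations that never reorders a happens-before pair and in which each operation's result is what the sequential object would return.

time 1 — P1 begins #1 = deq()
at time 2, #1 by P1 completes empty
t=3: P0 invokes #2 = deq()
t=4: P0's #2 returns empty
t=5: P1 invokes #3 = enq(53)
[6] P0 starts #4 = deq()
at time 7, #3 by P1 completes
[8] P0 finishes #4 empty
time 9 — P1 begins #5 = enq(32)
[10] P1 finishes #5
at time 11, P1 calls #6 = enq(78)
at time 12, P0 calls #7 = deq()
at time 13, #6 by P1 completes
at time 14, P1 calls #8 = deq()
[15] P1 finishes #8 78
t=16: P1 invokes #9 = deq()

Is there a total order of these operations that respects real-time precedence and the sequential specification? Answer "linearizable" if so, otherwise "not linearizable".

not linearizable

already the first 15 events (up to #8's response at time 15) admit no linearization; the first 14 still do
all 2 real-time-respecting orders fail — 7 completed FIFO queue operations, no legal replay
completion choices over the 1 pending operation (#7) were checked; none helps
one such order, #1, #2, #3, #4, #5, #6, #8 (pending dropped), breaks at step 4 where #4 deq() → empty is illegal
one such order, #1, #2, #4, #3, #5, #6, #8 (pending dropped), breaks at step 7 where #8 deq() → 78 is illegal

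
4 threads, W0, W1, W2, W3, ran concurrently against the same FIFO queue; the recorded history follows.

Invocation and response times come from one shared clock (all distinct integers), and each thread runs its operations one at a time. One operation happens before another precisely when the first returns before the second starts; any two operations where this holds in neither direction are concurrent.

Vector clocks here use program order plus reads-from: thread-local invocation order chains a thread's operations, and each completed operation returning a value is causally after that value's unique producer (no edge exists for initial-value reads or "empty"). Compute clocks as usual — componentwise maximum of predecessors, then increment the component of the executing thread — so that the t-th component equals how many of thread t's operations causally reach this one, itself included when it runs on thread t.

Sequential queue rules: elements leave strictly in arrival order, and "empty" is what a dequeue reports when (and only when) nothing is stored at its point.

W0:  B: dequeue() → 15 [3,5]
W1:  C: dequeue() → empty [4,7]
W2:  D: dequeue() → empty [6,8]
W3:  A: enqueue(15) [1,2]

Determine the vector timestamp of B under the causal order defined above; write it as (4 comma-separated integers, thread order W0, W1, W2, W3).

(1, 0, 0, 1)

A, invoked 1, has no incoming edges; only W3's bump applies → (0, 0, 0, 1)
D, invoked 6, has no incoming edges; only W2's bump applies → (0, 0, 1, 0)
C, invoked 4, has no incoming edges; only W1's bump applies → (0, 1, 0, 0)
B (invocation 3): componentwise max over VC(A)=(0, 0, 0, 1), +1 at W0, giving (1, 0, 0, 1)
target: VC(B) = (1, 0, 0, 1)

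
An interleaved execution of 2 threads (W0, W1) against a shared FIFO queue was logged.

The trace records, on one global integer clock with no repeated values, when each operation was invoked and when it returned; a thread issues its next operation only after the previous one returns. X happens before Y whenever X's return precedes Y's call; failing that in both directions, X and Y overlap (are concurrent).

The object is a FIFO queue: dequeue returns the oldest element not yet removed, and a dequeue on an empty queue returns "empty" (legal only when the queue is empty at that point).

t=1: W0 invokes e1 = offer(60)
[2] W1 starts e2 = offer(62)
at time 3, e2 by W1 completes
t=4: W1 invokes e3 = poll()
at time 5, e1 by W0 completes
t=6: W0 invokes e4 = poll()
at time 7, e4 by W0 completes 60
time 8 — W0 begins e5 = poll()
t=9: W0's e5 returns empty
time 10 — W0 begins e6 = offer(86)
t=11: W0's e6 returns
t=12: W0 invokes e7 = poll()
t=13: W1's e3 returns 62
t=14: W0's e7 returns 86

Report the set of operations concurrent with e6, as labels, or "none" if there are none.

e3

concurrent with e6 ([10,11]): every op whose interval crosses 10..11
e1 [1,5]: before
e2 [2,3]: before
e3 [4,13]: concurrent
e4 [6,7]: before
e5 [8,9]: before
e7 [12,14]: after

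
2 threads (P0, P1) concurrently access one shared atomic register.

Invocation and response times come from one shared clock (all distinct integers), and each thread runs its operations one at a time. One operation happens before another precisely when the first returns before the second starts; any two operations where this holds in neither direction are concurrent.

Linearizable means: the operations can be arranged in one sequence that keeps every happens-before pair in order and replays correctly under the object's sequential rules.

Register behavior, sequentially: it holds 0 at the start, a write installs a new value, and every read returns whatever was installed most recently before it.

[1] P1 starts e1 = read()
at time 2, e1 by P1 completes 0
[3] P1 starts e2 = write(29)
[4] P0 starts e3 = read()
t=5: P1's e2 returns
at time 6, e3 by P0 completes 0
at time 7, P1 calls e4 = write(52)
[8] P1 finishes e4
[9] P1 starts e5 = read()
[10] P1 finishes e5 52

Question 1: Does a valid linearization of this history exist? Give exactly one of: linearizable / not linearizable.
witness order: e1, e3, e2, e4, e5
after step 1 (e1 read() → 0): value 0
after step 2 (e3 read() → 0): value 0
after step 3 (e2 write(29)): value 29
after step 4 (e4 write(52)): value 52
after step 5 (e5 read() → 52): value 52

linearizable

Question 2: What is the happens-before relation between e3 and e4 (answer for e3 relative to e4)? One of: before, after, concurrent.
e3 spans [4,6], e4 spans [7,8]
resp(e3)=6 < inv(e4)=7

before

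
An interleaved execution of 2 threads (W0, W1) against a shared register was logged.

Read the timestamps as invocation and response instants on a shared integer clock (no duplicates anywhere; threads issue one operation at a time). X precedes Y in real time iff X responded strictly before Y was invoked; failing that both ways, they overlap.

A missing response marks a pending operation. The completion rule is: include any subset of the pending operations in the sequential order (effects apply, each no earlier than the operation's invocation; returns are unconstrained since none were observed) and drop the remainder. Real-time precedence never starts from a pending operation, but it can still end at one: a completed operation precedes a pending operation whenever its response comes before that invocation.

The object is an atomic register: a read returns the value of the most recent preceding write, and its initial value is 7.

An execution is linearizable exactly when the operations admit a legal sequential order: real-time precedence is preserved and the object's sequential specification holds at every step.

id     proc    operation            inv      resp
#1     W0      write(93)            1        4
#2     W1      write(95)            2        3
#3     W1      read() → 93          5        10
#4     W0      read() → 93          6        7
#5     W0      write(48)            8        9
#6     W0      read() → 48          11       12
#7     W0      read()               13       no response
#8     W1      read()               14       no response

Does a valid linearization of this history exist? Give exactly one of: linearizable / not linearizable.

a witness: #2, #1, #3, #4, #5, #6
after step 1 (#2 write(95)): value 95
after step 2 (#1 write(93)): value 93
after step 3 (#3 read() → 93): value 93
after step 4 (#4 read() → 93): value 93
after step 5 (#5 write(48)): value 48
after step 6 (#6 read() → 48): value 48

linearizable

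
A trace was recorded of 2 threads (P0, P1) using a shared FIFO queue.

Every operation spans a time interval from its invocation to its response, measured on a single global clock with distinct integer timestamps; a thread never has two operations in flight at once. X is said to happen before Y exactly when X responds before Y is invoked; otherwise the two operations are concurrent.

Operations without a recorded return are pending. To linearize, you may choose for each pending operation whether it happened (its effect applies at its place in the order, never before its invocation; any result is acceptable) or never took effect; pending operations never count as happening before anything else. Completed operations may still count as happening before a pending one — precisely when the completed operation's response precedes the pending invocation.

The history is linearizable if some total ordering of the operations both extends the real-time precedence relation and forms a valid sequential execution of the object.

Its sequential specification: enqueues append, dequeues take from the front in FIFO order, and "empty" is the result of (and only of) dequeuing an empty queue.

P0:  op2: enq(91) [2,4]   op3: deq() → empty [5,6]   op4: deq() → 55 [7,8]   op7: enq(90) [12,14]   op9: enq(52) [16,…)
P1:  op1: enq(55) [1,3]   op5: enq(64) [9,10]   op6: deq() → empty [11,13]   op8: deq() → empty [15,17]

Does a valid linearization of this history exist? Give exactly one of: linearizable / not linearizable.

the violation lands at event 6, op3's response at time 6: events 1..5 linearize, events 1..6 do not
checked exhaustively: 2 real-time-consistent orders of 3 completed operations, zero legal FIFO queue replays
e.g. op1, op2, op3: illegal at step 3, since op3 deq() → empty cannot apply there
e.g. op2, op1, op3: illegal at step 3, since op3 deq() → empty cannot apply there

not linearizable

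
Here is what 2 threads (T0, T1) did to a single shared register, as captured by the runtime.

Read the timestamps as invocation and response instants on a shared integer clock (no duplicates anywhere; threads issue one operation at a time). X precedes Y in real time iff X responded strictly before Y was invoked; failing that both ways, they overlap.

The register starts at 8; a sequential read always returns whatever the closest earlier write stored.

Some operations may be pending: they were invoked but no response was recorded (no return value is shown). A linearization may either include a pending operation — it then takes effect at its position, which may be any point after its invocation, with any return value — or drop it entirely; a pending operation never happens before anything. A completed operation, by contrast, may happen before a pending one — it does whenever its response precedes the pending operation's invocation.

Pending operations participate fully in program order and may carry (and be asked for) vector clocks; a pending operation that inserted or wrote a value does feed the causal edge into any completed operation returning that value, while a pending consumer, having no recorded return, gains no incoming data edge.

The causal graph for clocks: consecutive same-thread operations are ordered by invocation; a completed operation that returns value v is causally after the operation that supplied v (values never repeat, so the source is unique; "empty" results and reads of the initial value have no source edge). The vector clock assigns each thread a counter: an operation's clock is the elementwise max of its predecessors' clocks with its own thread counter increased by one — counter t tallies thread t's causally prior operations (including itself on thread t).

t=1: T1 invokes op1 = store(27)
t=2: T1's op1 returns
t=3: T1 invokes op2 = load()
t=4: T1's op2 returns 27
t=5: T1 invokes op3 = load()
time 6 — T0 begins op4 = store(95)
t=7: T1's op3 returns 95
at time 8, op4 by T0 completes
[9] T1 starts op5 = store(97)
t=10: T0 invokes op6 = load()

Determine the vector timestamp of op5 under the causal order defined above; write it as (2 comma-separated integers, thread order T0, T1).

(1, 4)

op1 (invocation 1): nothing precedes it; T1's component alone gives (0, 1)
op4 (invocation 6): nothing precedes it; T0's component alone gives (1, 0)
op2 (invocation 3): componentwise max over VC(op1)=(0, 1), +1 at T1, giving (0, 2)
op6 (invocation 10): componentwise max over VC(op4)=(1, 0), +1 at T0, giving (2, 0)
op3 (invocation 5): componentwise max over VC(op2)=(0, 2), VC(op4)=(1, 0), +1 at T1, giving (1, 3)
op5 (invocation 9): componentwise max over VC(op3)=(1, 3), +1 at T1, giving (1, 4)
target: VC(op5) = (1, 4)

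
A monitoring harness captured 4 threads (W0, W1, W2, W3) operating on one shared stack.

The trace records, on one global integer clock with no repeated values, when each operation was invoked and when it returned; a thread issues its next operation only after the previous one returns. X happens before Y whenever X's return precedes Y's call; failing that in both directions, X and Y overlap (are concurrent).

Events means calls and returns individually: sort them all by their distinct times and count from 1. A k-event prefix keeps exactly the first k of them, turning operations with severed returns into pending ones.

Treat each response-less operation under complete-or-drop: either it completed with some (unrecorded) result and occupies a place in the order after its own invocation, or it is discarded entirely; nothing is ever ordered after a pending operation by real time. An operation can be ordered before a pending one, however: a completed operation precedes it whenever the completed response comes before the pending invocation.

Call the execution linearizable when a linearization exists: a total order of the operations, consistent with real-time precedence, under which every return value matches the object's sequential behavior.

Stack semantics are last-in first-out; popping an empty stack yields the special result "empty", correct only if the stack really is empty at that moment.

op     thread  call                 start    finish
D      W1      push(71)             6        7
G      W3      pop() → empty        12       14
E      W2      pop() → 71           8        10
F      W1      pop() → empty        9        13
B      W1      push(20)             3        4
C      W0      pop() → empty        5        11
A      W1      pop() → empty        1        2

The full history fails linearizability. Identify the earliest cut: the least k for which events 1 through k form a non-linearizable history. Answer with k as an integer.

13

one valid order for events 1..12 is A, B, D, E, F, C:
after step 1 (A pop() → empty): stack <>
after step 2 (B push(20)): stack <20>
after step 3 (D push(71)): stack <20,71>
after step 4 (E pop() → 71): stack <20>
after step 5 (F pop() (pending, included)): stack <>
after step 6 (C pop() → empty): stack <>
at event 13 (F's time-13 response) nothing linearizes any more
include/drop combinations of the 1 pending operation (G) were all tried; none helps
e.g. A, B, C, D, E, F (pending dropped): illegal at step 3, since C pop() → empty cannot apply there
e.g. A, B, C, D, F, E (pending dropped): illegal at step 3, since C pop() → empty cannot apply there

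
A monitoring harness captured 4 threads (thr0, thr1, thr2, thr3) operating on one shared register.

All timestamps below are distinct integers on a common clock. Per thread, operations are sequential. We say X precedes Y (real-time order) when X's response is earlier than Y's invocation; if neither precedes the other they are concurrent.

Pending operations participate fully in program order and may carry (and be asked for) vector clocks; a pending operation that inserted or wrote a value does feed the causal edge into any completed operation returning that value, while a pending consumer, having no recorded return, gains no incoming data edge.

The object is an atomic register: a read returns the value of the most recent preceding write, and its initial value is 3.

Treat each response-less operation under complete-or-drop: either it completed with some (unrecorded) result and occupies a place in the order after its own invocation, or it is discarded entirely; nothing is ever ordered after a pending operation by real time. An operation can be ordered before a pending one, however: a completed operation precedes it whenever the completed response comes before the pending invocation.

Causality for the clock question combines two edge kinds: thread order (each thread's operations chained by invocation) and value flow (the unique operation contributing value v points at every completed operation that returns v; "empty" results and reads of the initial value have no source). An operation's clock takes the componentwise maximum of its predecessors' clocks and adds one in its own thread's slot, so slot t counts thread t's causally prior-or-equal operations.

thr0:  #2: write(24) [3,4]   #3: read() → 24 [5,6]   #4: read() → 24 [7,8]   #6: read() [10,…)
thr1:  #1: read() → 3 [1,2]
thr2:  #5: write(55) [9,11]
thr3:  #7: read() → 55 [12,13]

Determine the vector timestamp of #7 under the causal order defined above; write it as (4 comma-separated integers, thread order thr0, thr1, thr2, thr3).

root op #5, invoked 9: fresh clock plus thr2's own tick → (0, 0, 1, 0)
root op #1, invoked 1: fresh clock plus thr1's own tick → (0, 1, 0, 0)
root op #2, invoked 3: fresh clock plus thr0's own tick → (1, 0, 0, 0)
#7, invoked 12, takes VC(#5)=(0, 0, 1, 0) under max, adds 1 for thr3 → (0, 0, 1, 1)
#3, invoked 5, takes VC(#2)=(1, 0, 0, 0) under max, adds 1 for thr0 → (2, 0, 0, 0)
#4, invoked 7, takes VC(#2)=(1, 0, 0, 0), VC(#3)=(2, 0, 0, 0) under max, adds 1 for thr0 → (3, 0, 0, 0)
#6, invoked 10, takes VC(#4)=(3, 0, 0, 0) under max, adds 1 for thr0 → (4, 0, 0, 0)
target: VC(#7) = (0, 0, 1, 1)

(0, 0, 1, 1)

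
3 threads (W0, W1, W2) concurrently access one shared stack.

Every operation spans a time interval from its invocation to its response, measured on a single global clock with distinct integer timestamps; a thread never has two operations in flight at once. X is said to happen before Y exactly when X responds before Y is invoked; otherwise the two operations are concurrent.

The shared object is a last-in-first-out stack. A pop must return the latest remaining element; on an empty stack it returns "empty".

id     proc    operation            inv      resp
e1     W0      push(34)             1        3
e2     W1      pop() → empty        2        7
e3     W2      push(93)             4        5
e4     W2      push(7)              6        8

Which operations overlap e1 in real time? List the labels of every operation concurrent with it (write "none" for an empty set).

e2

overlap test against e1 [1,3]: concurrent iff the interval meets 1..3
e2 [2,7]: concurrent
e3 [4,5]: after
e4 [6,8]: after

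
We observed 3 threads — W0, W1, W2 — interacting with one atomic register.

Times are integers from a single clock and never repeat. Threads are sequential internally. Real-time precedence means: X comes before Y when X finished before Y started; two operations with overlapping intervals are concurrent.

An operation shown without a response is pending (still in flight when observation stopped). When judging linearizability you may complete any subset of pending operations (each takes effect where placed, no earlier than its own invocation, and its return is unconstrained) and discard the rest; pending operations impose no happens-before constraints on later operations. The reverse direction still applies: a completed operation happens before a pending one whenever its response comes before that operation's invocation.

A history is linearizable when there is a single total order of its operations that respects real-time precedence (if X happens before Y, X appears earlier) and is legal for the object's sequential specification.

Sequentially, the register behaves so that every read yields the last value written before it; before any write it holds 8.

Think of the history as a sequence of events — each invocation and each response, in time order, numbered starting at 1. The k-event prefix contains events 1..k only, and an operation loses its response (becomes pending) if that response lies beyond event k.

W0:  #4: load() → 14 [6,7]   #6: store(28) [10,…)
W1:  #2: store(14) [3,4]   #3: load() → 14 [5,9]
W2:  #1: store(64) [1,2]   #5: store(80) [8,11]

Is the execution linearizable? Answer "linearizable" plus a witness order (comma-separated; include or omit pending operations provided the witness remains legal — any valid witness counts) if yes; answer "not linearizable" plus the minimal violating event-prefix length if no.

1. #1 store(64), leaving value 64
2. #2 store(14), leaving value 14
3. #3 load() → 14, leaving value 14
4. #4 load() → 14, leaving value 14
5. #5 store(80), leaving value 80

linearizable — witness: #1, #2, #3, #4, #5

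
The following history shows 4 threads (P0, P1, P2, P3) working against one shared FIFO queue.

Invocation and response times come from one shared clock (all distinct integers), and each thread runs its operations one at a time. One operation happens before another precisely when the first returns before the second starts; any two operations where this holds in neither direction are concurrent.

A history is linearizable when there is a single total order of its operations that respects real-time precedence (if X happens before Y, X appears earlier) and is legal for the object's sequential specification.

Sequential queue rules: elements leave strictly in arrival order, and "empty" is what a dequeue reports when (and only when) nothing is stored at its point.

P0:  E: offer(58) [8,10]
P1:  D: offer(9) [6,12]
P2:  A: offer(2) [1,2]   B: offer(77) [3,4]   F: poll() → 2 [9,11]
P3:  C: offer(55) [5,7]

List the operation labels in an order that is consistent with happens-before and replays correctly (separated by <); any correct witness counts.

A < B < C < D < E < F

after step 1 (A offer(2)): queue <2>
after step 2 (B offer(77)): queue <2,77>
after step 3 (C offer(55)): queue <2,77,55>
after step 4 (D offer(9)): queue <2,77,55,9>
after step 5 (E offer(58)): queue <2,77,55,9,58>
after step 6 (F poll() → 2): queue <77,55,9,58>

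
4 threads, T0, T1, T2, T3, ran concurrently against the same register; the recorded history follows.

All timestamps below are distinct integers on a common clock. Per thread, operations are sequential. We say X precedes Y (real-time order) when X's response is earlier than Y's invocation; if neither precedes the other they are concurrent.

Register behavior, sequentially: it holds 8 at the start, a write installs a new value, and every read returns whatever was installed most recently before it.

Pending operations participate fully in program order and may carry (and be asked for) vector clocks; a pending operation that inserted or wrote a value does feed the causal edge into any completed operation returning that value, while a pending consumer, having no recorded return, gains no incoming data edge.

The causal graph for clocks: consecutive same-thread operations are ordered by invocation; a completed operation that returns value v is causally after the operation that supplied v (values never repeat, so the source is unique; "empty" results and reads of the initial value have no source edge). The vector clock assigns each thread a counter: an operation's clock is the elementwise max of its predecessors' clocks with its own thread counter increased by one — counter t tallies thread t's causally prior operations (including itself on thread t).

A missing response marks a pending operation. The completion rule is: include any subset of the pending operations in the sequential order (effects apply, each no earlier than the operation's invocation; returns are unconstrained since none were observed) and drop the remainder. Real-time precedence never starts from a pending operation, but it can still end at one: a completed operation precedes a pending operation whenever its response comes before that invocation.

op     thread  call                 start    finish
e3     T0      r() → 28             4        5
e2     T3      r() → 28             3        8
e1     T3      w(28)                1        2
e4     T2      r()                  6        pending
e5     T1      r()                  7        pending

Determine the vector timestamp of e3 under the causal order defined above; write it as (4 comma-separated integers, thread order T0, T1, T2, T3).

(1, 0, 0, 1)

e1 (invocation 1): nothing precedes it; T3's component alone gives (0, 0, 0, 1)
e4 (invocation 6): nothing precedes it; T2's component alone gives (0, 0, 1, 0)
e5 (invocation 7): nothing precedes it; T1's component alone gives (0, 1, 0, 0)
from VC(e1)=(0, 0, 0, 1), e2 (invoked 3) maxes components and bumps T3 → (0, 0, 0, 2)
from VC(e1)=(0, 0, 0, 1), e3 (invoked 4) maxes components and bumps T0 → (1, 0, 0, 1)
target: VC(e3) = (1, 0, 0, 1)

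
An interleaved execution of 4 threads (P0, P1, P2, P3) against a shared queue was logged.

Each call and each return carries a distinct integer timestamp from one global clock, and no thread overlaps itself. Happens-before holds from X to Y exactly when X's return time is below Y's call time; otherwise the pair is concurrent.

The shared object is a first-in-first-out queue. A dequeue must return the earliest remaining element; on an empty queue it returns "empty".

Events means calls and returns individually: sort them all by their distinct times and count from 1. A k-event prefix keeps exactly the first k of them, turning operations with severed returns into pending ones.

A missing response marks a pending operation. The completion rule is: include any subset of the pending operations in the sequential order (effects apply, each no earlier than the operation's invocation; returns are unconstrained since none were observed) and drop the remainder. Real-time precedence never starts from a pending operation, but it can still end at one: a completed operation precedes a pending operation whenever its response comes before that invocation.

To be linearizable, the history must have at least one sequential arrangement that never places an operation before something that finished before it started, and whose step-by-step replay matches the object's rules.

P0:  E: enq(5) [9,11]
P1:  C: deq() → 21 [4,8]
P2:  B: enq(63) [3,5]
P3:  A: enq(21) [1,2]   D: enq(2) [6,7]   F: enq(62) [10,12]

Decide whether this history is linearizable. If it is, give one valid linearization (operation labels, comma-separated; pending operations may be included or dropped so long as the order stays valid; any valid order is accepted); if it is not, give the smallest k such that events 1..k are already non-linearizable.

1. A enq(21), leaving queue <21>
2. B enq(63), leaving queue <21,63>
3. C deq() → 21, leaving queue <63>
4. D enq(2), leaving queue <63,2>
5. E enq(5), leaving queue <63,2,5>
6. F enq(62), leaving queue <63,2,5,62>

linearizable — witness: A, B, C, D, E, F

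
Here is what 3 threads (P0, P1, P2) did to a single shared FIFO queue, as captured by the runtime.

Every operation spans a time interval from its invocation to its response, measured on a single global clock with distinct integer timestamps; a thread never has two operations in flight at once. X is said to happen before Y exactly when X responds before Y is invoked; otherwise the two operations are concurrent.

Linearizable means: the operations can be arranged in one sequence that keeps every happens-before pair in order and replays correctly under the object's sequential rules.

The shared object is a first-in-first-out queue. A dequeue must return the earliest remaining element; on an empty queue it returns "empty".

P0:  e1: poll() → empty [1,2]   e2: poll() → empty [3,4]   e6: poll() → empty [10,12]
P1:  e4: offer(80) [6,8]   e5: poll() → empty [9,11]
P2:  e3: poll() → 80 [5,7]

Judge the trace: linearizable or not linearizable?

linearizable

witness order: e1, e2, e4, e3, e5, e6
1. e1 poll() → empty, leaving queue <>
2. e2 poll() → empty, leaving queue <>
3. e4 offer(80), leaving queue <80>
4. e3 poll() → 80, leaving queue <>
5. e5 poll() → empty, leaving queue <>
6. e6 poll() → empty, leaving queue <>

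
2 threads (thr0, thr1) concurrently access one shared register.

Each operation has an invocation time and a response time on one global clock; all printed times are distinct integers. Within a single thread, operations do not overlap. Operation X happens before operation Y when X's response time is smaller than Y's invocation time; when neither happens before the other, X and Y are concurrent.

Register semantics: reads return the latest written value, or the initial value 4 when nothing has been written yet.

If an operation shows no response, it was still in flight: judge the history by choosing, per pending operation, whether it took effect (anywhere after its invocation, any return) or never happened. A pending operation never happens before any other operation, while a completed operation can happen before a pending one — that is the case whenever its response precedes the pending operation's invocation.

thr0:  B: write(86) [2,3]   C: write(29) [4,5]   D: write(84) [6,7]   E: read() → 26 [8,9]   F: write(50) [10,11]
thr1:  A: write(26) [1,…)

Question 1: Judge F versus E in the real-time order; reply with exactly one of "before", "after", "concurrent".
F spans [10,11], E spans [8,9]
resp(E)=9 < inv(F)=10

after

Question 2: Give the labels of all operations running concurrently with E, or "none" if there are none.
E spans [8,9]; an op avoiding the whole window 8..9 is ordered, any other is concurrent
A [1,…): concurrent
B [2,3]: before
C [4,5]: before
D [6,7]: before
F [10,11]: after

A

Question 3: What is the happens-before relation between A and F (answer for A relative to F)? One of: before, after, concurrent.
A spans [1,…), F spans [10,11]
the intervals overlap in both directions

concurrent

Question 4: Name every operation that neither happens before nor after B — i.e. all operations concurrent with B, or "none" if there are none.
overlap test against B [2,3]: concurrent iff the interval meets 2..3
A [1,…): concurrent
C [4,5]: after
D [6,7]: after
E [8,9]: after
F [10,11]: after

A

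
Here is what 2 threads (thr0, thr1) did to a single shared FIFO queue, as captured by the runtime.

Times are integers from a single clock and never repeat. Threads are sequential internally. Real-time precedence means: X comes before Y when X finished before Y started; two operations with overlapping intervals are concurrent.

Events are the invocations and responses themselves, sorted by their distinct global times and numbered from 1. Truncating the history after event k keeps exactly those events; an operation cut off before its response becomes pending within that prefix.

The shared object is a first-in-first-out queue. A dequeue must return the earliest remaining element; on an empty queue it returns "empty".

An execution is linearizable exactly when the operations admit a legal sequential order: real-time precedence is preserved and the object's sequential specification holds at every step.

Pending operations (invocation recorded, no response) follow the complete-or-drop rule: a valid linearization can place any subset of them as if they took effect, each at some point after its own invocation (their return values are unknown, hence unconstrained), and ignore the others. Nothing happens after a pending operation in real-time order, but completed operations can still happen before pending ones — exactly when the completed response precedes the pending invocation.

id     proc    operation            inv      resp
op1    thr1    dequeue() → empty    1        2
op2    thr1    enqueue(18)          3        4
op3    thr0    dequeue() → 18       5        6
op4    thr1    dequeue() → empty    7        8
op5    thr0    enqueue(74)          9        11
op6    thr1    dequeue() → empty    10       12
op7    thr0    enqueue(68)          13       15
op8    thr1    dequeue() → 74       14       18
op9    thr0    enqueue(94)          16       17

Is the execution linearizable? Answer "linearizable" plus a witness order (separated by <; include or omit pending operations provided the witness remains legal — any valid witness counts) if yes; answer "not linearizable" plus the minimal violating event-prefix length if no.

linearizable — witness: op1 < op2 < op3 < op4 < op6 < op5 < op7 < op8 < op9

1. op1 dequeue() → empty, leaving queue <>
2. op2 enqueue(18), leaving queue <18>
3. op3 dequeue() → 18, leaving queue <>
4. op4 dequeue() → empty, leaving queue <>
5. op6 dequeue() → empty, leaving queue <>
6. op5 enqueue(74), leaving queue <74>
7. op7 enqueue(68), leaving queue <74,68>
8. op8 dequeue() → 74, leaving queue <68>
9. op9 enqueue(94), leaving queue <68,94>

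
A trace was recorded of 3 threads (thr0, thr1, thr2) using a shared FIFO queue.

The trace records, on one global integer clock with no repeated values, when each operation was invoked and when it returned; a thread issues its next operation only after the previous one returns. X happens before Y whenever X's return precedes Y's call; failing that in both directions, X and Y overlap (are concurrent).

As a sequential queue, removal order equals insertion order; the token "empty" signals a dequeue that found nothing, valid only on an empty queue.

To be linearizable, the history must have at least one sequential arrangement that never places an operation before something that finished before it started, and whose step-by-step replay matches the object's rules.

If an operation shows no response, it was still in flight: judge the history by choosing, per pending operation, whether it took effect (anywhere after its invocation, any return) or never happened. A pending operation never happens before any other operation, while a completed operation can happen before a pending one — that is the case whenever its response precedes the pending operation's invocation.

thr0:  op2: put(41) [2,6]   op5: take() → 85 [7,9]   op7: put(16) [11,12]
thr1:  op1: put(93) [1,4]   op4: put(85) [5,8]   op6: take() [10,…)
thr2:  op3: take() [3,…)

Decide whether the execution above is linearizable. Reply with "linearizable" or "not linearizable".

one valid linearization: op1, op3, op4, op2, op5, op6, op7
after step 1 (op1 put(93)): queue <93>
after step 2 (op3 take() (pending, included)): queue <>
after step 3 (op4 put(85)): queue <85>
after step 4 (op2 put(41)): queue <85,41>
after step 5 (op5 take() → 85): queue <41>
after step 6 (op6 take() (pending, included)): queue <>
after step 7 (op7 put(16)): queue <16>

linearizable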